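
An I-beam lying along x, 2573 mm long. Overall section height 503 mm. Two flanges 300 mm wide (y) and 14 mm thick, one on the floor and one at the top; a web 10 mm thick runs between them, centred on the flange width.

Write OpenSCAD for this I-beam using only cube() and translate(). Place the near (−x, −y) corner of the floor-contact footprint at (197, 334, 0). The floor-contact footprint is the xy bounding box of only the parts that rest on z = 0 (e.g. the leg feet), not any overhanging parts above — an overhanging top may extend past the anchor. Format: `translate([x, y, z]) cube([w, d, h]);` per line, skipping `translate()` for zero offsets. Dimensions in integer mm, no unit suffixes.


translate([197, 334, 0]) cube([2573, 300, 14]);
translate([197, 479, 14]) cube([2573, 10, 475]);
translate([197, 334, 489]) cube([2573, 300, 14]);


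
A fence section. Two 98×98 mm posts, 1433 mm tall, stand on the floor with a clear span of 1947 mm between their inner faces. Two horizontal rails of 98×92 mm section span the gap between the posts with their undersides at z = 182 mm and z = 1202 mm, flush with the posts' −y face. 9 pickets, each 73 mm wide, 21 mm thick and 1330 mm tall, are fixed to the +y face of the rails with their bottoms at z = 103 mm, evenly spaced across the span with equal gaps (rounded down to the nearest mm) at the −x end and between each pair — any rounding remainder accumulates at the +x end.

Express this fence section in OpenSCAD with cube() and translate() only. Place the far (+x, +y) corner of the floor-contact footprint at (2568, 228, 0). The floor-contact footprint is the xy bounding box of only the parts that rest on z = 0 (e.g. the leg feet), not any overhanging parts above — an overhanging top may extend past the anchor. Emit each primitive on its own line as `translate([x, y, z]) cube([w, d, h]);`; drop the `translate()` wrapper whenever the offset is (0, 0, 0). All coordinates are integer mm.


translate([425, 130, 0]) cube([98, 98, 1433]);
translate([2470, 130, 0]) cube([98, 98, 1433]);
translate([523, 130, 182]) cube([1947, 98, 92]);
translate([523, 130, 1202]) cube([1947, 98, 92]);
translate([652, 228, 103]) cube([73, 21, 1330]);
translate([854, 228, 103]) cube([73, 21, 1330]);
translate([1056, 228, 103]) cube([73, 21, 1330]);
translate([1258, 228, 103]) cube([73, 21, 1330]);
translate([1460, 228, 103]) cube([73, 21, 1330]);
translate([1662, 228, 103]) cube([73, 21, 1330]);
translate([1864, 228, 103]) cube([73, 21, 1330]);
translate([2066, 228, 103]) cube([73, 21, 1330]);
translate([2268, 228, 103]) cube([73, 21, 1330]);


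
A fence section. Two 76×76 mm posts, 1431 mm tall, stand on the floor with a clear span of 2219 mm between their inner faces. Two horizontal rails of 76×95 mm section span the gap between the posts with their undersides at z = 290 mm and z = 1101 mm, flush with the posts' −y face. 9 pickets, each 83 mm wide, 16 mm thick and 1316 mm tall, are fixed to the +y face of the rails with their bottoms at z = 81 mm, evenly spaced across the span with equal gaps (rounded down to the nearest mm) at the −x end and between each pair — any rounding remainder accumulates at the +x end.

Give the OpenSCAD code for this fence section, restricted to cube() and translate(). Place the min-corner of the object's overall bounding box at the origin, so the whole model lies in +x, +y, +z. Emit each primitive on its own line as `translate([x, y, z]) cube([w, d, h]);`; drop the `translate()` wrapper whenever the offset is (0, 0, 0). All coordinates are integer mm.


cube([76, 76, 1431]);
translate([2295, 0, 0]) cube([76, 76, 1431]);
translate([76, 0, 290]) cube([2219, 76, 95]);
translate([76, 0, 1101]) cube([2219, 76, 95]);
translate([223, 76, 81]) cube([83, 16, 1316]);
translate([453, 76, 81]) cube([83, 16, 1316]);
translate([683, 76, 81]) cube([83, 16, 1316]);
translate([913, 76, 81]) cube([83, 16, 1316]);
translate([1143, 76, 81]) cube([83, 16, 1316]);
translate([1373, 76, 81]) cube([83, 16, 1316]);
translate([1603, 76, 81]) cube([83, 16, 1316]);
translate([1833, 76, 81]) cube([83, 16, 1316]);
translate([2063, 76, 81]) cube([83, 16, 1316]);


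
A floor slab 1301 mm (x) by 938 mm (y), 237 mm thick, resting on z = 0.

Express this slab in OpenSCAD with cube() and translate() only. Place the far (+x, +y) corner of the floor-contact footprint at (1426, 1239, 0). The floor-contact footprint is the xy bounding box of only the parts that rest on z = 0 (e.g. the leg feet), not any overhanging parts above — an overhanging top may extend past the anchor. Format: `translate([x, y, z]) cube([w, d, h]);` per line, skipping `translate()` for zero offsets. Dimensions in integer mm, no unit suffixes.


translate([125, 301, 0]) cube([1301, 938, 237]);


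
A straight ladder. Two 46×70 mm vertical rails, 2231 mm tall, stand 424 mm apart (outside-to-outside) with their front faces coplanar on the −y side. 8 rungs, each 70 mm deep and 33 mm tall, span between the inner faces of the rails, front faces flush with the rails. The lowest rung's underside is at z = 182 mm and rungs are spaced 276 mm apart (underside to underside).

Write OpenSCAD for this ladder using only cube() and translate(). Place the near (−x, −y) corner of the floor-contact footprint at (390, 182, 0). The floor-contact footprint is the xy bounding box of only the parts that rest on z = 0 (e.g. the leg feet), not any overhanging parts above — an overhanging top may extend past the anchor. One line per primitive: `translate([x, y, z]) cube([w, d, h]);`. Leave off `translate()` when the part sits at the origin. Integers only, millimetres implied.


// rung span = 424 - 2*46 = 332
// rung[k] z = 182 + k*276
translate([390, 182, 0]) cube([46, 70, 2231]);
translate([768, 182, 0]) cube([46, 70, 2231]);
translate([436, 182, 182]) cube([332, 70, 33]);
translate([436, 182, 458]) cube([332, 70, 33]);
translate([436, 182, 734]) cube([332, 70, 33]);
translate([436, 182, 1010]) cube([332, 70, 33]);
translate([436, 182, 1286]) cube([332, 70, 33]);
translate([436, 182, 1562]) cube([332, 70, 33]);
translate([436, 182, 1838]) cube([332, 70, 33]);
translate([436, 182, 2114]) cube([332, 70, 33]);


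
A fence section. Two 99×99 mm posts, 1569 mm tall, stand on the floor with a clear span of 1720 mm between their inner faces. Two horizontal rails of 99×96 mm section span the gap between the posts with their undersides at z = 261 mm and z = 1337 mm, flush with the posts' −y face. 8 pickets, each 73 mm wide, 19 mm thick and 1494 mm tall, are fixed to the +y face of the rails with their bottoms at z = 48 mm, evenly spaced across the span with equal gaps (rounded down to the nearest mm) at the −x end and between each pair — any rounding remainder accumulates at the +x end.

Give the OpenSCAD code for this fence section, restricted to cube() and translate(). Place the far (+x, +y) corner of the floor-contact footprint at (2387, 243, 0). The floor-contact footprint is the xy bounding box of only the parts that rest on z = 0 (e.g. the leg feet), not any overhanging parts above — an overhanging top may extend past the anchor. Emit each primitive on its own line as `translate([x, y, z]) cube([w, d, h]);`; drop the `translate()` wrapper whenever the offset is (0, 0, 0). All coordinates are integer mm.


translate([469, 144, 0]) cube([99, 99, 1569]);
translate([2288, 144, 0]) cube([99, 99, 1569]);
translate([568, 144, 261]) cube([1720, 99, 96]);
translate([568, 144, 1337]) cube([1720, 99, 96]);
translate([694, 243, 48]) cube([73, 19, 1494]);
translate([893, 243, 48]) cube([73, 19, 1494]);
translate([1092, 243, 48]) cube([73, 19, 1494]);
translate([1291, 243, 48]) cube([73, 19, 1494]);
translate([1490, 243, 48]) cube([73, 19, 1494]);
translate([1689, 243, 48]) cube([73, 19, 1494]);
translate([1888, 243, 48]) cube([73, 19, 1494]);
translate([2087, 243, 48]) cube([73, 19, 1494]);


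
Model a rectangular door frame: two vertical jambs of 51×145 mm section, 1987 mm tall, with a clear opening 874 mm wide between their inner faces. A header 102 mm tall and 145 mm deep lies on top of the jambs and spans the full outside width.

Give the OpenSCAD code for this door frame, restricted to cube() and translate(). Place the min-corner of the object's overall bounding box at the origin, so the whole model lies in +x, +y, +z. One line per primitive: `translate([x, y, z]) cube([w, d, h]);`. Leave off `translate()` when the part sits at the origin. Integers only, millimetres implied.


cube([51, 145, 1987]);
translate([925, 0, 0]) cube([51, 145, 1987]);
translate([0, 0, 1987]) cube([976, 145, 102]);


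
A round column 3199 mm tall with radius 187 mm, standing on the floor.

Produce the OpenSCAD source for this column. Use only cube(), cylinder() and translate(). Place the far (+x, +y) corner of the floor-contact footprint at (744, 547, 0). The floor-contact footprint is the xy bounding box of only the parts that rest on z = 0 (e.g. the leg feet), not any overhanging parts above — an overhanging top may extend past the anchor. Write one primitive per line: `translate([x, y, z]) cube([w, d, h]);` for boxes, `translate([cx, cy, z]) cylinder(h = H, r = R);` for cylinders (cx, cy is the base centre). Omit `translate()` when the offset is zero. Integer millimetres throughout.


translate([557, 360, 0]) cylinder(h = 3199, r = 187);


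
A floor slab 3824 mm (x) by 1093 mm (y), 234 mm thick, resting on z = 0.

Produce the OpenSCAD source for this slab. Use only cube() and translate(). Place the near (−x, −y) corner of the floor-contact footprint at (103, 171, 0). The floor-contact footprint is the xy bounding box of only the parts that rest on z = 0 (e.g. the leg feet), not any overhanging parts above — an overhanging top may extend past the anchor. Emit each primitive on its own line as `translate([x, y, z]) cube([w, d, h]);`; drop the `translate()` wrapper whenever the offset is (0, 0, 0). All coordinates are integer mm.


translate([103, 171, 0]) cube([3824, 1093, 234]);


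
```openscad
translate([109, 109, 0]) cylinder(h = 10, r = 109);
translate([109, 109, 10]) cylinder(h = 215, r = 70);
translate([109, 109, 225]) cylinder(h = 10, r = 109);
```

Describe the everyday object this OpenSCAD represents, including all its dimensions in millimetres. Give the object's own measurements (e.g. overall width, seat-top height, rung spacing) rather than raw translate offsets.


A spool: two coaxial disc flanges of radius 109 mm and thickness 10 mm, joined by a core cylinder of radius 70 mm and height 215 mm. The lower flange rests on z = 0 and the three cylinders share a vertical axis.


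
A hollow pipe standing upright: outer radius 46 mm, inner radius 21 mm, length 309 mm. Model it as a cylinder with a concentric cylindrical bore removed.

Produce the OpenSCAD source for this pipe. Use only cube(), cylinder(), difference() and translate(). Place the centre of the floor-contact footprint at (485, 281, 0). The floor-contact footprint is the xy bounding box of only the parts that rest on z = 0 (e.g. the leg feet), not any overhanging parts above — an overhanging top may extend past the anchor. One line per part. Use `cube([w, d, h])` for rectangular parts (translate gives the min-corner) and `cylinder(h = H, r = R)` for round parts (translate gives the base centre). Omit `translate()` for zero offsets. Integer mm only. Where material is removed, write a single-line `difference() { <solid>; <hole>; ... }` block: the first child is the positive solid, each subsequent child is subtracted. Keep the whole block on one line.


difference() { translate([485, 281, 0]) cylinder(h = 309, r = 46); translate([485, 281, 0]) cylinder(h = 309, r = 21); }


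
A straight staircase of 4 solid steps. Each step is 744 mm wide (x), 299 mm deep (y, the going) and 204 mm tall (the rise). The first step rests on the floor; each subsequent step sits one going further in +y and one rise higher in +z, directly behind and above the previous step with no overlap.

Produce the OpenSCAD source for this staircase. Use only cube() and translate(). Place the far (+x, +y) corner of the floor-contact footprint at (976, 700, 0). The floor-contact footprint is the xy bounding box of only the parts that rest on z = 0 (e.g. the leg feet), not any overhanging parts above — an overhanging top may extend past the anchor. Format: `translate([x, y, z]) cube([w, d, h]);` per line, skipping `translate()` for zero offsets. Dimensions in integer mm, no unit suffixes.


translate([232, 401, 0]) cube([744, 299, 204]);
translate([232, 700, 204]) cube([744, 299, 204]);
translate([232, 999, 408]) cube([744, 299, 204]);
translate([232, 1298, 612]) cube([744, 299, 204]);


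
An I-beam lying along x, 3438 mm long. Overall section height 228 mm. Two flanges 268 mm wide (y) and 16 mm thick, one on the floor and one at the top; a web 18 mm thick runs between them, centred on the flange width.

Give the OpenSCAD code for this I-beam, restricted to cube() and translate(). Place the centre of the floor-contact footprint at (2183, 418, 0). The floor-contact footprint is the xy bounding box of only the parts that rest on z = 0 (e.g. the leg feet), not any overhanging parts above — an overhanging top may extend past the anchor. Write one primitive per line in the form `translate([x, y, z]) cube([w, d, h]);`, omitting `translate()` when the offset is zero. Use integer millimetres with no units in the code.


translate([464, 284, 0]) cube([3438, 268, 16]);
translate([464, 409, 16]) cube([3438, 18, 196]);
translate([464, 284, 212]) cube([3438, 268, 16]);


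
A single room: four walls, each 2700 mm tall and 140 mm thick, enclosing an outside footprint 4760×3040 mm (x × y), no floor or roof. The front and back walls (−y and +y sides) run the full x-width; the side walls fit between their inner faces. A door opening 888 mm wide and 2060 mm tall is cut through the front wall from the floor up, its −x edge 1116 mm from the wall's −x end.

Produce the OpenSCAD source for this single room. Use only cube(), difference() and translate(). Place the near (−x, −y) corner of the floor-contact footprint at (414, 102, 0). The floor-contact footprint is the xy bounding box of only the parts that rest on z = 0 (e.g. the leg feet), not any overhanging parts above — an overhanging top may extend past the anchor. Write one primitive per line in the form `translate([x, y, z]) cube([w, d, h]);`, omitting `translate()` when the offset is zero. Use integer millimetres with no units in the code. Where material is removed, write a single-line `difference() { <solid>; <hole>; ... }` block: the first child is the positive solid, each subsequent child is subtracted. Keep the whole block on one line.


difference() { translate([414, 102, 0]) cube([4760, 140, 2700]); translate([1530, 102, 0]) cube([888, 140, 2060]); }
translate([414, 3002, 0]) cube([4760, 140, 2700]);
translate([414, 242, 0]) cube([140, 2760, 2700]);
translate([5034, 242, 0]) cube([140, 2760, 2700]);


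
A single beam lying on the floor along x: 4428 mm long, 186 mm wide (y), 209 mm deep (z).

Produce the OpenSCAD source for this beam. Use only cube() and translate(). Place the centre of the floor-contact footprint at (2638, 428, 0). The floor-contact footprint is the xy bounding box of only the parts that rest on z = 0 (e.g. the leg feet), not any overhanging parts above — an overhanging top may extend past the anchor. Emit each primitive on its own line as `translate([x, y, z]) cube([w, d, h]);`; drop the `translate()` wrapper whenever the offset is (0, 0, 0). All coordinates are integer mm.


translate([424, 335, 0]) cube([4428, 186, 209]);


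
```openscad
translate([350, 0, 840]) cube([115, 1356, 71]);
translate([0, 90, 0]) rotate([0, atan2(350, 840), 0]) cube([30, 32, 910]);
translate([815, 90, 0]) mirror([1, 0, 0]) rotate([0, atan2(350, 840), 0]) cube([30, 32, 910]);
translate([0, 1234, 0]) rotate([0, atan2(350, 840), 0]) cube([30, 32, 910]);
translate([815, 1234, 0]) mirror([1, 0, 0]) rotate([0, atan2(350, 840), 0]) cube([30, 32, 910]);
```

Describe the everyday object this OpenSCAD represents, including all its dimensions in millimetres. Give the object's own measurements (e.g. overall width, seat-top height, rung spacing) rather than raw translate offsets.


A sawhorse. A 115×1356×71 mm beam (x, y, z) sits on two A-frame leg pairs. Each pair is two raked legs of 30×32 mm section (32 mm along y) splaying symmetrically in x. Each leg rises 840 mm vertically over 350 mm of horizontal reach and is 910 mm long along its own axis. Every leg's outer bottom edge rests on the floor and its outer top edge meets a bottom edge of the beam — the left legs (tilting toward +x) meet the beam's −x bottom edge, the right legs (their mirror images, tilting toward −x) meet its +x bottom edge — so the leg tops tuck under the beam, the beam's underside is 840 mm above the floor, and the feet are 815 mm apart outside-to-outside with the beam centred between them. The two leg pairs are set in 90 mm from either end of the beam.


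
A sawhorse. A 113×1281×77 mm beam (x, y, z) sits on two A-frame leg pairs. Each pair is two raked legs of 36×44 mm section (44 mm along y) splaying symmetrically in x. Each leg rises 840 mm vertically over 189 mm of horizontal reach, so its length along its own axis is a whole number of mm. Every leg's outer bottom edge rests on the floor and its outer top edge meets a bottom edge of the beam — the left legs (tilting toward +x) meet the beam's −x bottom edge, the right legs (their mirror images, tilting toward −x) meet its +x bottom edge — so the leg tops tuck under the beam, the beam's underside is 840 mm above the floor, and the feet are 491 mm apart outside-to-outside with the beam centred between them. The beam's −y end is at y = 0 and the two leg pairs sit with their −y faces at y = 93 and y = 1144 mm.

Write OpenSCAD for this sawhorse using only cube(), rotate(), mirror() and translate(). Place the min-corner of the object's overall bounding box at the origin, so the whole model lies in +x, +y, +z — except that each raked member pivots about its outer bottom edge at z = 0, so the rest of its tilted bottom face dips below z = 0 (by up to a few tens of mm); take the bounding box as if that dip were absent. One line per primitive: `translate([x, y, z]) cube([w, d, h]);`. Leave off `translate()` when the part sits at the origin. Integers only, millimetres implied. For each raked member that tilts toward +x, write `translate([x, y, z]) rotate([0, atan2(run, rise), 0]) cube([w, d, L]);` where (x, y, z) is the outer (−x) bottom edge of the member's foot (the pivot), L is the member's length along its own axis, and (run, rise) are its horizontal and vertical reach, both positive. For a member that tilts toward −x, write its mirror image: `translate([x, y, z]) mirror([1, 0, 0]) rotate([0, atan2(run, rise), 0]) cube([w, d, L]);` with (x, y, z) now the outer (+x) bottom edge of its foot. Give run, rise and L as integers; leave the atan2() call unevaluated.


translate([189, 0, 840]) cube([113, 1281, 77]);
translate([0, 93, 0]) rotate([0, atan2(189, 840), 0]) cube([36, 44, 861]);
translate([491, 93, 0]) mirror([1, 0, 0]) rotate([0, atan2(189, 840), 0]) cube([36, 44, 861]);
translate([0, 1144, 0]) rotate([0, atan2(189, 840), 0]) cube([36, 44, 861]);
translate([491, 1144, 0]) mirror([1, 0, 0]) rotate([0, atan2(189, 840), 0]) cube([36, 44, 861]);


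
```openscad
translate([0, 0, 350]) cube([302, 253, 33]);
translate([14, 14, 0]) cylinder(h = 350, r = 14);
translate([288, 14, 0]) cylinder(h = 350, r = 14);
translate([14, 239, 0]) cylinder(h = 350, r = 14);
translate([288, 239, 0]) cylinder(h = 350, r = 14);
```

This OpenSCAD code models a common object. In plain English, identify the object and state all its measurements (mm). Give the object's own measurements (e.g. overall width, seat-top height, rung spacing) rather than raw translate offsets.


A simple wooden stool: a rectangular seat 302 mm (x) by 253 mm (y), 33 mm thick, top face at z = 383 mm, on four round legs, each 28 mm in diameter. The legs rest on z = 0, each leg's axis is inset half a diameter from the nearest pair of seat edges (so the leg's bounding box is flush with the corner).


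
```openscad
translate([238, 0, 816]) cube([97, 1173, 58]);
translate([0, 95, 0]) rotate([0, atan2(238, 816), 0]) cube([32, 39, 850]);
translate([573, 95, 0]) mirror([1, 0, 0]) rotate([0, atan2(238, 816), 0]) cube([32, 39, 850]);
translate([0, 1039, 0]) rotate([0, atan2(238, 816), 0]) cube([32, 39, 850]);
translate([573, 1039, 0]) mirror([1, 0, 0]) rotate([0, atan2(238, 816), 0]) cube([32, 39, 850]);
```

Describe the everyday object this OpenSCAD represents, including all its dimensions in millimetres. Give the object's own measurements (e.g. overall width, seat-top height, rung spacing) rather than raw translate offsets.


A sawhorse. A 97×1173×58 mm beam (x, y, z) sits on two A-frame leg pairs. Each pair is two raked legs of 32×39 mm section (39 mm along y) splaying symmetrically in x. Each leg rises 816 mm vertically over 238 mm of horizontal reach and is 850 mm long along its own axis. Every leg's outer bottom edge rests on the floor and its outer top edge meets a bottom edge of the beam — the left legs (tilting toward +x) meet the beam's −x bottom edge, the right legs (their mirror images, tilting toward −x) meet its +x bottom edge — so the leg tops tuck under the beam, the beam's underside is 816 mm above the floor, and the feet are 573 mm apart outside-to-outside with the beam centred between them. The two leg pairs are set in 95 mm from either end of the beam.


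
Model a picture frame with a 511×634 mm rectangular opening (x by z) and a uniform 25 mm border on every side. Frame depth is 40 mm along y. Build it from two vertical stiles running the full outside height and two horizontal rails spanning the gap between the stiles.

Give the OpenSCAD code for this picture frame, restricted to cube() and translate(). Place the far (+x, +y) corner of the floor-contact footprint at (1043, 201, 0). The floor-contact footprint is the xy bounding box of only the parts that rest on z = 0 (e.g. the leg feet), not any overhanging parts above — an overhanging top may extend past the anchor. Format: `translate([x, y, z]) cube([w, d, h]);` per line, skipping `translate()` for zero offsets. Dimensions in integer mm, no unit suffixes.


translate([482, 161, 0]) cube([25, 40, 684]);
translate([1018, 161, 0]) cube([25, 40, 684]);
translate([507, 161, 0]) cube([511, 40, 25]);
translate([507, 161, 659]) cube([511, 40, 25]);


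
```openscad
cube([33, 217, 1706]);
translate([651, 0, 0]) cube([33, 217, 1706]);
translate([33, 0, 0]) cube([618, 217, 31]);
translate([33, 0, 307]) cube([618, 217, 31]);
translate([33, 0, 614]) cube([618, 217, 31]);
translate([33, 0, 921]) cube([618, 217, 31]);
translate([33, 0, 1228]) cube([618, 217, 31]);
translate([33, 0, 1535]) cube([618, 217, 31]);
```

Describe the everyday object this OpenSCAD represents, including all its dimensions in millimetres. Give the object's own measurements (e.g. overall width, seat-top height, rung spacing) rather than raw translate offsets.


An open bookshelf. Two side panels, each 33 mm thick, 217 mm deep and 1706 mm tall, stand 684 mm apart (outside-to-outside). Between them sit 6 shelves, each 31 mm thick and 217 mm deep, spanning the full gap between the sides. The bottom shelf rests on the floor (its underside at z = 0) and the clear gap between one shelf's top and the next shelf's underside is 276 mm.


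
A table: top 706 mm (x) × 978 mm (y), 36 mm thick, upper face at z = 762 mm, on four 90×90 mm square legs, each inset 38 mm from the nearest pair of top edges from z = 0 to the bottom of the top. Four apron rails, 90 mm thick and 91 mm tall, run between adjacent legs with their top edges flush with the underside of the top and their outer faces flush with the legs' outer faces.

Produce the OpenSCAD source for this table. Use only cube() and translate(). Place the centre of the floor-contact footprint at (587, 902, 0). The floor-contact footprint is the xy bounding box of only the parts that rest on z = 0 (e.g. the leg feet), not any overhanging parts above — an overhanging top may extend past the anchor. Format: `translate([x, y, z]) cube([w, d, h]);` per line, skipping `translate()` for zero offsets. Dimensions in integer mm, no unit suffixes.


// leg_h = 762 - 36 = 726
// apron z = 726 - 91 = 635
translate([234, 413, 726]) cube([706, 978, 36]);
translate([272, 451, 0]) cube([90, 90, 726]);
translate([812, 451, 0]) cube([90, 90, 726]);
translate([272, 1263, 0]) cube([90, 90, 726]);
translate([812, 1263, 0]) cube([90, 90, 726]);
translate([362, 451, 635]) cube([450, 90, 91]);
translate([362, 1263, 635]) cube([450, 90, 91]);
translate([272, 541, 635]) cube([90, 722, 91]);
translate([812, 541, 635]) cube([90, 722, 91]);


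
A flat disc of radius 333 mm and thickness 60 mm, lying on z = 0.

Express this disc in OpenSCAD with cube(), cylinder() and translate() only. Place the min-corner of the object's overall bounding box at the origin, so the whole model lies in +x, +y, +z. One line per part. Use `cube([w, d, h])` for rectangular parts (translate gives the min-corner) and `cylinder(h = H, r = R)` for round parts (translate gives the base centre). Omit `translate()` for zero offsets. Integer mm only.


translate([333, 333, 0]) cylinder(h = 60, r = 333);


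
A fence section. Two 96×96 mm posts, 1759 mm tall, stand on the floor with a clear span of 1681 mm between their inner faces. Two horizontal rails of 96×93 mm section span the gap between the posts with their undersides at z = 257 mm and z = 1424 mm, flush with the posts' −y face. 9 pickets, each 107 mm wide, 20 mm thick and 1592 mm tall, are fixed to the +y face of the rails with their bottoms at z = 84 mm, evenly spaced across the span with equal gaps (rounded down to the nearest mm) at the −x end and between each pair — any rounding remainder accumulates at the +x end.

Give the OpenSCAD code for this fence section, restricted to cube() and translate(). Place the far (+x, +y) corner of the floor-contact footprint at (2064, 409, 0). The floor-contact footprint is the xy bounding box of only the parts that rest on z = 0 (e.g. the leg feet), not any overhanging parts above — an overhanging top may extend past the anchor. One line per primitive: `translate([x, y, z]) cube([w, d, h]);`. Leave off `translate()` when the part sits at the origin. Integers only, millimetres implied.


translate([191, 313, 0]) cube([96, 96, 1759]);
translate([1968, 313, 0]) cube([96, 96, 1759]);
translate([287, 313, 257]) cube([1681, 96, 93]);
translate([287, 313, 1424]) cube([1681, 96, 93]);
translate([358, 409, 84]) cube([107, 20, 1592]);
translate([536, 409, 84]) cube([107, 20, 1592]);
translate([714, 409, 84]) cube([107, 20, 1592]);
translate([892, 409, 84]) cube([107, 20, 1592]);
translate([1070, 409, 84]) cube([107, 20, 1592]);
translate([1248, 409, 84]) cube([107, 20, 1592]);
translate([1426, 409, 84]) cube([107, 20, 1592]);
translate([1604, 409, 84]) cube([107, 20, 1592]);
translate([1782, 409, 84]) cube([107, 20, 1592]);


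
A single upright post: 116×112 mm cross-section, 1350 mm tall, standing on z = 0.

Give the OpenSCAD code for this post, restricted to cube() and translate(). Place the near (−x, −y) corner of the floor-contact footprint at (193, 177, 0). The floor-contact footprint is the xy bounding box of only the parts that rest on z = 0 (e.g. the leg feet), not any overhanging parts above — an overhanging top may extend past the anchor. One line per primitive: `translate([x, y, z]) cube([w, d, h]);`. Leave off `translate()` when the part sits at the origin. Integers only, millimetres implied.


translate([193, 177, 0]) cube([116, 112, 1350]);


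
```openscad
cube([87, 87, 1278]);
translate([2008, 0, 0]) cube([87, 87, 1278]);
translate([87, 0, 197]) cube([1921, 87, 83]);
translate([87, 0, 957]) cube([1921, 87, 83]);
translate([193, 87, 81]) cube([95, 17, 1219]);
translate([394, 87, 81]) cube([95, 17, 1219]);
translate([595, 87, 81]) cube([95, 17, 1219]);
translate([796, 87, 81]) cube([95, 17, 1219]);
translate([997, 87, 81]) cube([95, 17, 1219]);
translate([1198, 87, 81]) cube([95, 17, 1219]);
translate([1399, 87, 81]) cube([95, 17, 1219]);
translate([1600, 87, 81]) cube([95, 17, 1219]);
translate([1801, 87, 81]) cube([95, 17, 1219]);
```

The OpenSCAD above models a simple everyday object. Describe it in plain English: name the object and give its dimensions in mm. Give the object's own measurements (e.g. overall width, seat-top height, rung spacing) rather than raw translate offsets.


A fence section. Two 87×87 mm posts, 1278 mm tall, stand on the floor with a clear span of 1921 mm between their inner faces. Two horizontal rails of 87×83 mm section span the gap between the posts with their undersides at z = 197 mm and z = 957 mm, flush with the posts' −y face. 9 pickets, each 95 mm wide, 17 mm thick and 1219 mm tall, are fixed to the +y face of the rails with their bottoms at z = 81 mm, spaced across the span with a 106 mm gap after the −x post and between neighbouring pickets, with 112 mm left before the +x post.


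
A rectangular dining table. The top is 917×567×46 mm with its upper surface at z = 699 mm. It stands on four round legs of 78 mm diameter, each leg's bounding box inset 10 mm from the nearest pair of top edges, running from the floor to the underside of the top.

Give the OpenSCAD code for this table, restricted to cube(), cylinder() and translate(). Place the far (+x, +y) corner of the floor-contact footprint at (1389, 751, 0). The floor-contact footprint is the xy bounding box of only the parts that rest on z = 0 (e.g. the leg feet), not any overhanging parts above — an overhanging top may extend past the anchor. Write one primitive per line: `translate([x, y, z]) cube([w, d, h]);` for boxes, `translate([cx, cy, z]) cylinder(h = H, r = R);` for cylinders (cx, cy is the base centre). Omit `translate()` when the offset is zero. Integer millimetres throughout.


translate([482, 194, 653]) cube([917, 567, 46]);
translate([531, 243, 0]) cylinder(h = 653, r = 39);
translate([1350, 243, 0]) cylinder(h = 653, r = 39);
translate([531, 712, 0]) cylinder(h = 653, r = 39);
translate([1350, 712, 0]) cylinder(h = 653, r = 39);


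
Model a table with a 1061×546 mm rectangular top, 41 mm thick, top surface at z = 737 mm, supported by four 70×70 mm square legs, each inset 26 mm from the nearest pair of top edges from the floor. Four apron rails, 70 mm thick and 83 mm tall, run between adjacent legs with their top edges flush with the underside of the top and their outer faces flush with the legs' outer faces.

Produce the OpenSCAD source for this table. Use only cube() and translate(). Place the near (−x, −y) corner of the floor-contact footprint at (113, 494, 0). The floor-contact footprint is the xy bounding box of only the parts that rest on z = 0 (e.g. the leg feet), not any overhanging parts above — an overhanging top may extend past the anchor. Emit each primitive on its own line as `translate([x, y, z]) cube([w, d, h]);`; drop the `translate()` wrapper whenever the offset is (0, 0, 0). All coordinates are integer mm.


translate([87, 468, 696]) cube([1061, 546, 41]);
translate([113, 494, 0]) cube([70, 70, 696]);
translate([1052, 494, 0]) cube([70, 70, 696]);
translate([113, 918, 0]) cube([70, 70, 696]);
translate([1052, 918, 0]) cube([70, 70, 696]);
translate([183, 494, 613]) cube([869, 70, 83]);
translate([183, 918, 613]) cube([869, 70, 83]);
translate([113, 564, 613]) cube([70, 354, 83]);
translate([1052, 564, 613]) cube([70, 354, 83]);


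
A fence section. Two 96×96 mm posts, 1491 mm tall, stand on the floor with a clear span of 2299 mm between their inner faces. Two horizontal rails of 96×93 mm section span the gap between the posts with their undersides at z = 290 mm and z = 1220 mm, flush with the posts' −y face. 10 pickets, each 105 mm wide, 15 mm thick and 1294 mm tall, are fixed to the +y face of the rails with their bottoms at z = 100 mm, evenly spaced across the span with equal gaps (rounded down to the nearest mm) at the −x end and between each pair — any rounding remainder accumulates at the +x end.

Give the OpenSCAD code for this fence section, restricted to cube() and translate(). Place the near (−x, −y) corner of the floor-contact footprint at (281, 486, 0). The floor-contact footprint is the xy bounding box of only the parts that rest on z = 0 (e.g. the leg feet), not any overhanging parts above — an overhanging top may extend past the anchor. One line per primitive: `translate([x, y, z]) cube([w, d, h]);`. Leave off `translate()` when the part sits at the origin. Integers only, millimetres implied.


translate([281, 486, 0]) cube([96, 96, 1491]);
translate([2676, 486, 0]) cube([96, 96, 1491]);
translate([377, 486, 290]) cube([2299, 96, 93]);
translate([377, 486, 1220]) cube([2299, 96, 93]);
translate([490, 582, 100]) cube([105, 15, 1294]);
translate([708, 582, 100]) cube([105, 15, 1294]);
translate([926, 582, 100]) cube([105, 15, 1294]);
translate([1144, 582, 100]) cube([105, 15, 1294]);
translate([1362, 582, 100]) cube([105, 15, 1294]);
translate([1580, 582, 100]) cube([105, 15, 1294]);
translate([1798, 582, 100]) cube([105, 15, 1294]);
translate([2016, 582, 100]) cube([105, 15, 1294]);
translate([2234, 582, 100]) cube([105, 15, 1294]);
translate([2452, 582, 100]) cube([105, 15, 1294]);


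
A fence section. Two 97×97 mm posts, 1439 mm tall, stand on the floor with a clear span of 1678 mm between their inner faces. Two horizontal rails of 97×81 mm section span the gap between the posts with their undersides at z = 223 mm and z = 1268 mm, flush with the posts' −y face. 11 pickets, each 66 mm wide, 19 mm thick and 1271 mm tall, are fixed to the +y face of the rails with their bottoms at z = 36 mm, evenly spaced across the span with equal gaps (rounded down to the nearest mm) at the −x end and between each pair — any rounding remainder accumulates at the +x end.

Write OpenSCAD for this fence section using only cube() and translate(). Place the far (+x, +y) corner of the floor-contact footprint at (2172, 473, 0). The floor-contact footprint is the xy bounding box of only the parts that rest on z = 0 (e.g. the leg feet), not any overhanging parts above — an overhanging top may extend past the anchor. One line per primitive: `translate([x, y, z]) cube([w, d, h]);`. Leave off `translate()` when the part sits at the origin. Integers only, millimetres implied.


translate([300, 376, 0]) cube([97, 97, 1439]);
translate([2075, 376, 0]) cube([97, 97, 1439]);
translate([397, 376, 223]) cube([1678, 97, 81]);
translate([397, 376, 1268]) cube([1678, 97, 81]);
translate([476, 473, 36]) cube([66, 19, 1271]);
translate([621, 473, 36]) cube([66, 19, 1271]);
translate([766, 473, 36]) cube([66, 19, 1271]);
translate([911, 473, 36]) cube([66, 19, 1271]);
translate([1056, 473, 36]) cube([66, 19, 1271]);
translate([1201, 473, 36]) cube([66, 19, 1271]);
translate([1346, 473, 36]) cube([66, 19, 1271]);
translate([1491, 473, 36]) cube([66, 19, 1271]);
translate([1636, 473, 36]) cube([66, 19, 1271]);
translate([1781, 473, 36]) cube([66, 19, 1271]);
translate([1926, 473, 36]) cube([66, 19, 1271]);


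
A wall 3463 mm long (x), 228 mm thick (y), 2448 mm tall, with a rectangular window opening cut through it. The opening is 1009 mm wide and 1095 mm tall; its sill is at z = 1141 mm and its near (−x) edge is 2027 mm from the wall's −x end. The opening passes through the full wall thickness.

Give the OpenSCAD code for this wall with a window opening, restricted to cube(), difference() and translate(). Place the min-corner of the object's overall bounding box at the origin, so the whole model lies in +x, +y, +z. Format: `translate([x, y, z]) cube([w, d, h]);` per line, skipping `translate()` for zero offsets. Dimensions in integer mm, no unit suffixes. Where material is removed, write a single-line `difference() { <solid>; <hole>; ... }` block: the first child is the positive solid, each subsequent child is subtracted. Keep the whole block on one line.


difference() { cube([3463, 228, 2448]); translate([2027, 0, 1141]) cube([1009, 228, 1095]); }


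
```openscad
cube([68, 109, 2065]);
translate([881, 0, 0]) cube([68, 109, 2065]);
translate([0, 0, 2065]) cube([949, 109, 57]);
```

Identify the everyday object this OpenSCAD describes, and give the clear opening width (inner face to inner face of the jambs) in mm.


A door frame. The clear opening width is 813 mm.

Two 2065 mm tall posts with a header on top — a door frame. The left jamb is 68 mm wide at x = 0; the right jamb starts at x = 881. The clear opening is 881 − 68 = 813 mm.


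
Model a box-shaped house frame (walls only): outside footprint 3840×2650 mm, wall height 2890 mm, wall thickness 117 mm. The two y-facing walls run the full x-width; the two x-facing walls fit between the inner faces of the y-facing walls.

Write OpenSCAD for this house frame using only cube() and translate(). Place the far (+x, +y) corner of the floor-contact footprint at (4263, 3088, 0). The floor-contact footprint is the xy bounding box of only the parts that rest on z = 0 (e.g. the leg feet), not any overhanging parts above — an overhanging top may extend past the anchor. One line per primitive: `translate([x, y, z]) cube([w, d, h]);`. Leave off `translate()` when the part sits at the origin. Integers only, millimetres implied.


translate([423, 438, 0]) cube([3840, 117, 2890]);
translate([423, 2971, 0]) cube([3840, 117, 2890]);
translate([423, 555, 0]) cube([117, 2416, 2890]);
translate([4146, 555, 0]) cube([117, 2416, 2890]);


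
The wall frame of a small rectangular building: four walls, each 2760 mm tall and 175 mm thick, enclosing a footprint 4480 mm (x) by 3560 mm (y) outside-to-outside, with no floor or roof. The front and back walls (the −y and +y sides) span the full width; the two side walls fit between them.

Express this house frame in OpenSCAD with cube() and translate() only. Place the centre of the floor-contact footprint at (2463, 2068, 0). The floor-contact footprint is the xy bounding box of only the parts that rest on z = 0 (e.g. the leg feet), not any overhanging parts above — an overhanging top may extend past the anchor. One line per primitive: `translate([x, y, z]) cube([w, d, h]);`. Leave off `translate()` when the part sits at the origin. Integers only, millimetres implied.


translate([223, 288, 0]) cube([4480, 175, 2760]);
translate([223, 3673, 0]) cube([4480, 175, 2760]);
translate([223, 463, 0]) cube([175, 3210, 2760]);
translate([4528, 463, 0]) cube([175, 3210, 2760]);


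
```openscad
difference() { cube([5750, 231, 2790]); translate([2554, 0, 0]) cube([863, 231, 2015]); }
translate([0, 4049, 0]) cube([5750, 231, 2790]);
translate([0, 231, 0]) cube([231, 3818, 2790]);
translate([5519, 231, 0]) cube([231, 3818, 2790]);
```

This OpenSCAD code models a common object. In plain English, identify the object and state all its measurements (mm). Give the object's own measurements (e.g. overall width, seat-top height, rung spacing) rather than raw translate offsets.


A single room: four walls, each 2790 mm tall and 231 mm thick, enclosing an outside footprint 5750×4280 mm (x × y), no floor or roof. The front and back walls (−y and +y sides) run the full x-width; the side walls fit between their inner faces. A door opening 863 mm wide and 2015 mm tall is cut through the front wall from the floor up, its −x edge 2554 mm from the wall's −x end.


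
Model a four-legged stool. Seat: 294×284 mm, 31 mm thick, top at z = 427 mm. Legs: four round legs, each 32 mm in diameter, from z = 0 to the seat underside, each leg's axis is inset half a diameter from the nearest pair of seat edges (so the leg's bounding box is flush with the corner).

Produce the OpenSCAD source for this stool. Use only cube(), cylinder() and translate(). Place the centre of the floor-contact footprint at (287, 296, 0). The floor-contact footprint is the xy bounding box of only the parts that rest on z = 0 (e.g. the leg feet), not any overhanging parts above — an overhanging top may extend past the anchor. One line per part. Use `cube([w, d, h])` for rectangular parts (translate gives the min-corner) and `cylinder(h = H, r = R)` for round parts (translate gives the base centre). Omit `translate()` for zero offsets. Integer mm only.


translate([140, 154, 396]) cube([294, 284, 31]);
translate([156, 170, 0]) cylinder(h = 396, r = 16);
translate([418, 170, 0]) cylinder(h = 396, r = 16);
translate([156, 422, 0]) cylinder(h = 396, r = 16);
translate([418, 422, 0]) cylinder(h = 396, r = 16);
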